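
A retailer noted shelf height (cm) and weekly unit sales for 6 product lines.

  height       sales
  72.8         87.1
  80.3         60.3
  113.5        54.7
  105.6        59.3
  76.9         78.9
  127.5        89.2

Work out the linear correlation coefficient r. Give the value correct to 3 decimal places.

-0.105

n = 6, Σx = 576.6, Σy = 429.5, Σx² = 57951.4, Σy² = 31912.93, Σxy = 41093.91
nΣxy − ΣxΣy = 246563.46 − 247649.7 = -1086.24
nΣx² − (Σx)² = 347708.4 − 332467.56 = 15240.84; nΣy² − (Σy)² = 191477.58 − 184470.25 = 7007.33
r = -1086.24 / √(15240.84 × 7007.33) = -1086.24 / 10334.2922 ≈ -0.105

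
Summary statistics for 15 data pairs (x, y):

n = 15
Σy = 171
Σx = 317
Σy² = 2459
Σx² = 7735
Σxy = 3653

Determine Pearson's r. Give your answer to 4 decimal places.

0.0540

r = (nΣxy − ΣxΣy) / √[(nΣx² − (Σx)²)(nΣy² − (Σy)²)]
Numerator: 15×3653 − 317×171 = 588
Denominator: √[(116025 − 100489)(36885 − 29241)] = √[15536 × 7644] = 10897.5770
r = 588 / 10897.5770 ≈ 0.0540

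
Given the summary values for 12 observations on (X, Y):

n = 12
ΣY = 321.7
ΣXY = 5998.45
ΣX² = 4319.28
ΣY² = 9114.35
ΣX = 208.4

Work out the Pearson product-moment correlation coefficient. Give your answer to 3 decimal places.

r = (nΣXY − ΣXΣY) / √[(nΣX² − (ΣX)²)(nΣY² − (ΣY)²)]
Numerator: 12×5998.45 − 208.4×321.7 = 4939.12
Denominator: √[(51831.36 − 43430.56)(109372.2 − 103490.89)] = √[8400.8 × 5881.31] = 7029.0617
r = 4939.12 / 7029.0617 ≈ 0.703

0.703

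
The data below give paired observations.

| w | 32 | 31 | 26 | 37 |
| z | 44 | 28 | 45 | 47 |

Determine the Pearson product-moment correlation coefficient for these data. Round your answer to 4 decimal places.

n = 4, Σw = 126, Σz = 164, Σw² = 4030, Σz² = 6954, Σwz = 5185
nΣwz − ΣwΣz = 20740 − 20664 = 76
nΣw² − (Σw)² = 16120 − 15876 = 244; nΣz² − (Σz)² = 27816 − 26896 = 920
r = 76 / √(244 × 920) = 76 / 473.7932 ≈ 0.1604

0.1604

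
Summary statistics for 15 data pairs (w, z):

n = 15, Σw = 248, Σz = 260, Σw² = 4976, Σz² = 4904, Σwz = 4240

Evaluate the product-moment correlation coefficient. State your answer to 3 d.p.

r = (nΣwz − ΣwΣz) / √[(nΣw² − (Σw)²)(nΣz² − (Σz)²)]
Numerator: 15×4240 − 248×260 = -880
Denominator: √[(74640 − 61504)(73560 − 67600)] = √[13136 × 5960] = 8848.1953
r = -880 / 8848.1953 ≈ -0.099

-0.099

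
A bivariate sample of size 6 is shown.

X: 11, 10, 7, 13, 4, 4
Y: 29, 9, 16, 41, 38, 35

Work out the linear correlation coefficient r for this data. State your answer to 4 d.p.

-0.1076

n = 6, ΣX = 49, ΣY = 168, ΣX² = 471, ΣY² = 5528, ΣXY = 1346
nΣXY − ΣXΣY = 8076 − 8232 = -156
nΣX² − (ΣX)² = 2826 − 2401 = 425; nΣY² − (ΣY)² = 33168 − 28224 = 4944
r = -156 / √(425 × 4944) = -156 / 1449.5517 ≈ -0.1076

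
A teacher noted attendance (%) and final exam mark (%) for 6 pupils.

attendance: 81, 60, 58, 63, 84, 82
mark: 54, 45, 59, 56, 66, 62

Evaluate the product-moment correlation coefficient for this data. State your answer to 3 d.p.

n = 6, Σx = 428, Σy = 342, Σx² = 31274, Σy² = 19758, Σxy = 24652
nΣxy − ΣxΣy = 147912 − 146376 = 1536
nΣx² − (Σx)² = 187644 − 183184 = 4460; nΣy² − (Σy)² = 118548 − 116964 = 1584
r = 1536 / √(4460 × 1584) = 1536 / 2657.9391 ≈ 0.578

0.578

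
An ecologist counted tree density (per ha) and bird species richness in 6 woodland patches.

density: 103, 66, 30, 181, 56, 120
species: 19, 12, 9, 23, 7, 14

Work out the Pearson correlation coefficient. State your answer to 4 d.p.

0.8957

n = 6, Σx = 556, Σy = 84, Σx² = 66162, Σy² = 1360, Σxy = 9254
nΣxy − ΣxΣy = 55524 − 46704 = 8820
nΣx² − (Σx)² = 396972 − 309136 = 87836; nΣy² − (Σy)² = 8160 − 7056 = 1104
r = 8820 / √(87836 × 1104) = 8820 / 9847.3826 ≈ 0.8957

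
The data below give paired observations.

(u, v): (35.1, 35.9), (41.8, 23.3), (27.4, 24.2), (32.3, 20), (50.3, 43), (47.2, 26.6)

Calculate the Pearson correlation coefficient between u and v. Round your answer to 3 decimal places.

n = 6, Σu = 234.1, Σv = 173, Σu² = 9531.23, Σv² = 5373.9, Σuv = 6961.53
nΣuv − ΣuΣv = 41769.18 − 40499.3 = 1269.88
nΣu² − (Σu)² = 57187.38 − 54802.81 = 2384.57; nΣv² − (Σv)² = 32243.4 − 29929 = 2314.4
r = 1269.88 / √(2384.57 × 2314.4) = 1269.88 / 2349.2230 ≈ 0.541

0.541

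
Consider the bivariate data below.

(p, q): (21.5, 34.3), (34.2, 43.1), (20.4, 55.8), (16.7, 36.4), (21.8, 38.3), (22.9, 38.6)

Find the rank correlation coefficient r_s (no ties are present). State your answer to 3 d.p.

Rank p: 3, 6, 2, 1, 4, 5
Rank q: 1, 5, 6, 2, 3, 4
d = rank(p) − rank(q): 2, 1, -4, -1, 1, 1; Σd² = 24
ρ = 1 − 6Σd² / [n(n²−1)] = 1 − 6×24 / (6×35) = 1 − 144/210 ≈ 0.314

0.314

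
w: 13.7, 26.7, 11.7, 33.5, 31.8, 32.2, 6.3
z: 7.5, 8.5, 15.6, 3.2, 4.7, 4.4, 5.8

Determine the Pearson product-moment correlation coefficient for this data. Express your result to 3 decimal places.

-0.562

n = 7, Σw = 155.9, Σz = 49.7, Σw² = 4247.49, Σz² = 457.19, Σwz = 947.1
nΣwz − ΣwΣz = 6629.7 − 7748.23 = -1118.53
nΣw² − (Σw)² = 29732.43 − 24304.81 = 5427.62; nΣz² − (Σz)² = 3200.33 − 2470.09 = 730.24
r = -1118.53 / √(5427.62 × 730.24) = -1118.53 / 1990.8454 ≈ -0.562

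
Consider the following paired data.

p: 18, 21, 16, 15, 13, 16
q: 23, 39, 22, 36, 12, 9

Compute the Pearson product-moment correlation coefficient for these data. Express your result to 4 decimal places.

0.5907

n = 6, Σp = 99, Σq = 141, Σp² = 1671, Σq² = 4055, Σpq = 2425
nΣpq − ΣpΣq = 14550 − 13959 = 591
nΣp² − (Σp)² = 10026 − 9801 = 225; nΣq² − (Σq)² = 24330 − 19881 = 4449
r = 591 / √(225 × 4449) = 591 / 1000.5124 ≈ 0.5907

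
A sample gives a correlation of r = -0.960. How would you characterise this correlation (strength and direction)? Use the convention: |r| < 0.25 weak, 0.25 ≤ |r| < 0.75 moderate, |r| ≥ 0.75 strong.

strong negative

r = -0.960 < 0 so the relationship is negative.
|r| = 0.960, which falls in the strong range.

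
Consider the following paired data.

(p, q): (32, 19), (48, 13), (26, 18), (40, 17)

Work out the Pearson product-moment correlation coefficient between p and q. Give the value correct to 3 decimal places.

n = 4, Σp = 146, Σq = 67, Σp² = 5604, Σq² = 1143, Σpq = 2380
nΣpq − ΣpΣq = 9520 − 9782 = -262
nΣp² − (Σp)² = 22416 − 21316 = 1100; nΣq² − (Σq)² = 4572 − 4489 = 83
r = -262 / √(1100 × 83) = -262 / 302.1589 ≈ -0.867

-0.867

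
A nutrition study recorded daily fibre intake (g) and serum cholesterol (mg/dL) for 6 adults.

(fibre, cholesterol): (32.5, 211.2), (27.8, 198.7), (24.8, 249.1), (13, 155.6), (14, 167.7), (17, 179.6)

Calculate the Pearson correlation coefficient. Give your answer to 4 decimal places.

0.7303

n = 6, Σx = 129.1, Σy = 1161.9, Σx² = 3098.13, Σy² = 230728.75, Σxy = 25989.34
nΣxy − ΣxΣy = 155936.04 − 150001.29 = 5934.75
nΣx² − (Σx)² = 18588.78 − 16666.81 = 1921.97; nΣy² − (Σy)² = 1384372.5 − 1350011.61 = 34360.89
r = 5934.75 / √(1921.97 × 34360.89) = 5934.75 / 8126.5368 ≈ 0.7303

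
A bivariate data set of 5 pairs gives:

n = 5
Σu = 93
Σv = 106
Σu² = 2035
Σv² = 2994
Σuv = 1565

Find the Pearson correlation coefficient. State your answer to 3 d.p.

r = (nΣuv − ΣuΣv) / √[(nΣu² − (Σu)²)(nΣv² − (Σv)²)]
Numerator: 5×1565 − 93×106 = -2033
Denominator: √[(10175 − 8649)(14970 − 11236)] = √[1526 × 3734] = 2387.0660
r = -2033 / 2387.0660 ≈ -0.852

-0.852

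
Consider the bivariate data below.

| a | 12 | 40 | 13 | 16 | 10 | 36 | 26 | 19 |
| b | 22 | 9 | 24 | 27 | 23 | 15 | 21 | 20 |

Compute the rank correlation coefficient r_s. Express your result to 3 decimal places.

Rank a: 2, 8, 3, 4, 1, 7, 6, 5
Rank b: 5, 1, 7, 8, 6, 2, 4, 3
d = rank(a) − rank(b): -3, 7, -4, -4, -5, 5, 2, 2; Σd² = 148
ρ = 1 − 6Σd² / [n(n²−1)] = 1 − 6×148 / (8×63) = 1 − 888/504 ≈ -0.762

-0.762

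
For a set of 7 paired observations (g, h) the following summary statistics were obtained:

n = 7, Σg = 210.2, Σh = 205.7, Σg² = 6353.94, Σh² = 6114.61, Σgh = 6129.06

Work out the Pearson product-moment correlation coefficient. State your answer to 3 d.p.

-0.883

r = (nΣgh − ΣgΣh) / √[(nΣg² − (Σg)²)(nΣh² − (Σh)²)]
Numerator: 7×6129.06 − 210.2×205.7 = -334.72
Denominator: √[(44477.58 − 44184.04)(42802.27 − 42312.49)] = √[293.54 × 489.78] = 379.1702
r = -334.72 / 379.1702 ≈ -0.883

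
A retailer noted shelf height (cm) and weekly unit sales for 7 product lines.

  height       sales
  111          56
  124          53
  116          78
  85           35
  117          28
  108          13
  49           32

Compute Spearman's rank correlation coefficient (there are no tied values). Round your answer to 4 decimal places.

Rank height: 4, 7, 5, 2, 6, 3, 1
Rank sales: 6, 5, 7, 4, 2, 1, 3
d = rank(height) − rank(sales): -2, 2, -2, -2, 4, 2, -2; Σd² = 40
ρ = 1 − 6Σd² / [n(n²−1)] = 1 − 6×40 / (7×48) = 1 − 240/336 ≈ 0.2857

0.2857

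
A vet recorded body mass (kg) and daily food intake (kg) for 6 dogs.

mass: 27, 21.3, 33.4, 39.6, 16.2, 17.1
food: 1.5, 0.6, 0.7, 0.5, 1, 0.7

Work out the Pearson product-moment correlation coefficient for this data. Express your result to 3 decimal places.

-0.245

n = 6, Σx = 154.6, Σy = 5, Σx² = 4421.26, Σy² = 4.84, Σxy = 124.63
nΣxy − ΣxΣy = 747.78 − 773 = -25.22
nΣx² − (Σx)² = 26527.56 − 23901.16 = 2626.4; nΣy² − (Σy)² = 29.04 − 25 = 4.04
r = -25.22 / √(2626.4 × 4.04) = -25.22 / 103.0080 ≈ -0.245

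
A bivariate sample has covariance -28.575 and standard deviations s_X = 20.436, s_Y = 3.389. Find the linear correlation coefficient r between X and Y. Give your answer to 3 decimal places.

r = Cov(X,Y) / (s_X · s_Y) = -28.575 / (20.436 × 3.389)
  = -28.575 / 69.2576 ≈ -0.413

-0.413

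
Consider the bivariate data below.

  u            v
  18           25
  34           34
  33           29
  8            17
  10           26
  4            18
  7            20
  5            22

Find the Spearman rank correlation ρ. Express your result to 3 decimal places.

0.810

Rank u: 6, 8, 7, 4, 5, 1, 3, 2
Rank v: 5, 8, 7, 1, 6, 2, 3, 4
d = rank(u) − rank(v): 1, 0, 0, 3, -1, -1, 0, -2; Σd² = 16
ρ = 1 − 6Σd² / [n(n²−1)] = 1 − 6×16 / (8×63) = 1 − 96/504 ≈ 0.810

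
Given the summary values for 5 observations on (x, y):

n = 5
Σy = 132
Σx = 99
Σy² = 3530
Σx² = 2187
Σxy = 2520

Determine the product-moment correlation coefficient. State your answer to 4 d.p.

r = (nΣxy − ΣxΣy) / √[(nΣx² − (Σx)²)(nΣy² − (Σy)²)]
Numerator: 5×2520 − 99×132 = -468
Denominator: √[(10935 − 9801)(17650 − 17424)] = √[1134 × 226] = 506.2450
r = -468 / 506.2450 ≈ -0.9245

-0.9245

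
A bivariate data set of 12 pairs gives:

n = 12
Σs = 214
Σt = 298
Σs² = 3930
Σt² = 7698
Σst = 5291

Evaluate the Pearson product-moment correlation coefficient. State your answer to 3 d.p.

r = (nΣst − ΣsΣt) / √[(nΣs² − (Σs)²)(nΣt² − (Σt)²)]
Numerator: 12×5291 − 214×298 = -280
Denominator: √[(47160 − 45796)(92376 − 88804)] = √[1364 × 3572] = 2207.3079
r = -280 / 2207.3079 ≈ -0.127

-0.127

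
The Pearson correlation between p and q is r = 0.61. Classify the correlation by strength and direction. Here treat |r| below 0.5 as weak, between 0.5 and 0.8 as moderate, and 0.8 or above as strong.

moderate positive

r = 0.61 > 0 so the relationship is positive.
|r| = 0.61, which falls in the moderate range.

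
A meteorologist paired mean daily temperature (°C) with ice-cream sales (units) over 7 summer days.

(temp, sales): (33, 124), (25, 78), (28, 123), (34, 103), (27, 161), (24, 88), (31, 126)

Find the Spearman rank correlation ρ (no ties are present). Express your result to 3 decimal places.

0.357

Rank temp: 6, 2, 4, 7, 3, 1, 5
Rank sales: 5, 1, 4, 3, 7, 2, 6
d = rank(temp) − rank(sales): 1, 1, 0, 4, -4, -1, -1; Σd² = 36
ρ = 1 − 6Σd² / [n(n²−1)] = 1 − 6×36 / (7×48) = 1 − 216/336 ≈ 0.357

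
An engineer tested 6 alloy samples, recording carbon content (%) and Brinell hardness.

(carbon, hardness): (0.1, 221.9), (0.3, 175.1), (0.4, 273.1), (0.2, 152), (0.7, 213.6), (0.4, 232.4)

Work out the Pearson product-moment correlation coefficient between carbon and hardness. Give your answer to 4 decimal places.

0.2923

n = 6, Σx = 2.1, Σy = 1268.1, Σx² = 0.95, Σy² = 277221.95, Σxy = 456.84
nΣxy − ΣxΣy = 2741.04 − 2663.01 = 78.03
nΣx² − (Σx)² = 5.7 − 4.41 = 1.29; nΣy² − (Σy)² = 1663331.7 − 1608077.61 = 55254.09
r = 78.03 / √(1.29 × 55254.09) = 78.03 / 266.9790 ≈ 0.2923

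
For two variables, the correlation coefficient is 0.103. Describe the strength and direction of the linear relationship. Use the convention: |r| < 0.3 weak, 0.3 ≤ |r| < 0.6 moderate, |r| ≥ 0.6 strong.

r = 0.103 > 0 so the relationship is positive.
|r| = 0.103, which falls in the weak range.

weak positive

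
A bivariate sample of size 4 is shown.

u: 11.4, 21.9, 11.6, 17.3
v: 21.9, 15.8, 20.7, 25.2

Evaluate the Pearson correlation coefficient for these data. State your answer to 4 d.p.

n = 4, Σu = 62.2, Σv = 83.6, Σu² = 1043.42, Σv² = 1792.78, Σuv = 1271.76
nΣuv − ΣuΣv = 5087.04 − 5199.92 = -112.88
nΣu² − (Σu)² = 4173.68 − 3868.84 = 304.84; nΣv² − (Σv)² = 7171.12 − 6988.96 = 182.16
r = -112.88 / √(304.84 × 182.16) = -112.88 / 235.6473 ≈ -0.4790

-0.4790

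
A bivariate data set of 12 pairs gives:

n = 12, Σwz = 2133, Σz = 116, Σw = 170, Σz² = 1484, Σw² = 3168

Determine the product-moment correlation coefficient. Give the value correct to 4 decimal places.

r = (nΣwz − ΣwΣz) / √[(nΣw² − (Σw)²)(nΣz² − (Σz)²)]
Numerator: 12×2133 − 170×116 = 5876
Denominator: √[(38016 − 28900)(17808 − 13456)] = √[9116 × 4352] = 6298.6373
r = 5876 / 6298.6373 ≈ 0.9329

0.9329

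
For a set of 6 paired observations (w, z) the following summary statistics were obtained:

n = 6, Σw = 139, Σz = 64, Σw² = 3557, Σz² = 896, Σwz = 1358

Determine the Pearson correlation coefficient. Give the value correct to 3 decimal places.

-0.465

r = (nΣwz − ΣwΣz) / √[(nΣw² − (Σw)²)(nΣz² − (Σz)²)]
Numerator: 6×1358 − 139×64 = -748
Denominator: √[(21342 − 19321)(5376 − 4096)] = √[2021 × 1280] = 1608.3781
r = -748 / 1608.3781 ≈ -0.465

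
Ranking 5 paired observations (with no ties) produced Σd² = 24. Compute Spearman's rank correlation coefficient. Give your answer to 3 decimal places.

ρ = 1 − 6Σd² / [n(n²−1)] = 1 − 6×24 / (5×24)
  = 1 − 144/120 = 1 − 1.2000 ≈ -0.200

-0.200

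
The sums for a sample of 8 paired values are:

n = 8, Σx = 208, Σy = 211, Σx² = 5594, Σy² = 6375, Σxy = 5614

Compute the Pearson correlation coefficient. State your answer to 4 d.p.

0.3298

r = (nΣxy − ΣxΣy) / √[(nΣx² − (Σx)²)(nΣy² − (Σy)²)]
Numerator: 8×5614 − 208×211 = 1024
Denominator: √[(44752 − 43264)(51000 − 44521)] = √[1488 × 6479] = 3104.9560
r = 1024 / 3104.9560 ≈ 0.3298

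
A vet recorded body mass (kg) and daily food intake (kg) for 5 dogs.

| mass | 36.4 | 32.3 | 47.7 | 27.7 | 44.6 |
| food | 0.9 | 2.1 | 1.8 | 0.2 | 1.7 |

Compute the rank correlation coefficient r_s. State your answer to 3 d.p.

Rank mass: 3, 2, 5, 1, 4
Rank food: 2, 5, 4, 1, 3
d = rank(mass) − rank(food): 1, -3, 1, 0, 1; Σd² = 12
ρ = 1 − 6Σd² / [n(n²−1)] = 1 − 6×12 / (5×24) = 1 − 72/120 ≈ 0.400

0.400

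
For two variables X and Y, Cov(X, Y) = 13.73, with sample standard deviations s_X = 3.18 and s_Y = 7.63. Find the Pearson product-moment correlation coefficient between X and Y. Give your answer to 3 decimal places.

r = Cov(X,Y) / (s_X · s_Y) = 13.73 / (3.18 × 7.63)
  = 13.73 / 24.2634 ≈ 0.566

0.566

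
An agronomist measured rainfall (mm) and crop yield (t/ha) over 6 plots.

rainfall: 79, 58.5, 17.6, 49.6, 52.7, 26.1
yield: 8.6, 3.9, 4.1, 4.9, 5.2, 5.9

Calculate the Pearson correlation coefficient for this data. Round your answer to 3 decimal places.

n = 6, Σx = 283.5, Σy = 32.6, Σx² = 15891.67, Σy² = 191.84, Σxy = 1650.78
nΣxy − ΣxΣy = 9904.68 − 9242.1 = 662.58
nΣx² − (Σx)² = 95350.02 − 80372.25 = 14977.77; nΣy² − (Σy)² = 1151.04 − 1062.76 = 88.28
r = 662.58 / √(14977.77 × 88.28) = 662.58 / 1149.8859 ≈ 0.576

0.576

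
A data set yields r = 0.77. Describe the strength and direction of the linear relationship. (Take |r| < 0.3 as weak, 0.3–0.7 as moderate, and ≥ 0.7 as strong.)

strong positive

r = 0.77 > 0 so the relationship is positive.
|r| = 0.77, which falls in the strong range.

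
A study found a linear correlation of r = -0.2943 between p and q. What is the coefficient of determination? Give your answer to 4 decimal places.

r² = (-0.2943)² = 0.0866

0.0866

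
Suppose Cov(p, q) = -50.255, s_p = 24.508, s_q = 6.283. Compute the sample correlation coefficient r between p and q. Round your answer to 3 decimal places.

r = Cov(p,q) / (s_p · s_q) = -50.255 / (24.508 × 6.283)
  = -50.255 / 153.9838 ≈ -0.326

-0.326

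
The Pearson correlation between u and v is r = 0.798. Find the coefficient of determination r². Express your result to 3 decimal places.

0.637

r² = (0.798)² = 0.637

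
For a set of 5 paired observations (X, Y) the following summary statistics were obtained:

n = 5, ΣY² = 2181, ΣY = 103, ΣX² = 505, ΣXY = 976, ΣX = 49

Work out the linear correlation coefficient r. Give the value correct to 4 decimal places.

r = (nΣXY − ΣXΣY) / √[(nΣX² − (ΣX)²)(nΣY² − (ΣY)²)]
Numerator: 5×976 − 49×103 = -167
Denominator: √[(2525 − 2401)(10905 − 10609)] = √[124 × 296] = 191.5829
r = -167 / 191.5829 ≈ -0.8717

-0.8717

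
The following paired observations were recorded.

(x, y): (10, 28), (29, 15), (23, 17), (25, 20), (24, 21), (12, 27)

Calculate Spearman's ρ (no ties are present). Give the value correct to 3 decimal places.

-0.829

Rank x: 1, 6, 3, 5, 4, 2
Rank y: 6, 1, 2, 3, 4, 5
d = rank(x) − rank(y): -5, 5, 1, 2, 0, -3; Σd² = 64
ρ = 1 − 6Σd² / [n(n²−1)] = 1 − 6×64 / (6×35) = 1 − 384/210 ≈ -0.829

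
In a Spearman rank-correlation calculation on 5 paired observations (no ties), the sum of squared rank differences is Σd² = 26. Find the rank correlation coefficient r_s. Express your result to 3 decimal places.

-0.300

ρ = 1 − 6Σd² / [n(n²−1)] = 1 − 6×26 / (5×24)
  = 1 − 156/120 = 1 − 1.3000 ≈ -0.300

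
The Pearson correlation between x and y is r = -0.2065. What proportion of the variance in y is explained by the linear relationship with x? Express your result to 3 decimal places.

0.043

r² = (-0.2065)² = 0.043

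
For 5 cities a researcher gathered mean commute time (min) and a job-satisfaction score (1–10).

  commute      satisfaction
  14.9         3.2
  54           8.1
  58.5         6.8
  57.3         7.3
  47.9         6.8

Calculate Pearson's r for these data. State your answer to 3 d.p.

n = 5, Σx = 232.6, Σy = 32.2, Σx² = 12137.96, Σy² = 221.62, Σxy = 1626.89
nΣxy − ΣxΣy = 8134.45 − 7489.72 = 644.73
nΣx² − (Σx)² = 60689.8 − 54102.76 = 6587.04; nΣy² − (Σy)² = 1108.1 − 1036.84 = 71.26
r = 644.73 / √(6587.04 × 71.26) = 644.73 / 685.1222 ≈ 0.941

0.941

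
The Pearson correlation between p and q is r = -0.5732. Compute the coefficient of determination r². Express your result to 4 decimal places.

0.3286

r² = (-0.5732)² = 0.3286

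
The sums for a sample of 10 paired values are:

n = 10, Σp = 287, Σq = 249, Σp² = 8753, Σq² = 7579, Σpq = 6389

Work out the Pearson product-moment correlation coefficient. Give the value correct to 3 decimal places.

-0.898

r = (nΣpq − ΣpΣq) / √[(nΣp² − (Σp)²)(nΣq² − (Σq)²)]
Numerator: 10×6389 − 287×249 = -7573
Denominator: √[(87530 − 82369)(75790 − 62001)] = √[5161 × 13789] = 8435.9368
r = -7573 / 8435.9368 ≈ -0.898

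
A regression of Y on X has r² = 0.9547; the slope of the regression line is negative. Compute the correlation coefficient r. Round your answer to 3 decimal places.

-0.977

|r| = √0.9547 = 0.977
The association is negative, so r = −0.977.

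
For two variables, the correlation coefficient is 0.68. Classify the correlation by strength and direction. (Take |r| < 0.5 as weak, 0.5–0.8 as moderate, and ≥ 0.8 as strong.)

r = 0.68 > 0 so the relationship is positive.
|r| = 0.68, which falls in the moderate range.

moderate positive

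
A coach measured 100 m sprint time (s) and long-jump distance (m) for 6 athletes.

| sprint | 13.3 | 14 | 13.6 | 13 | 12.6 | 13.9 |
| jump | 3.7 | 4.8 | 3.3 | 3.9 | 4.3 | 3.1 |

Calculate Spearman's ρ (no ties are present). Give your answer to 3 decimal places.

Rank sprint: 3, 6, 4, 2, 1, 5
Rank jump: 3, 6, 2, 4, 5, 1
d = rank(sprint) − rank(jump): 0, 0, 2, -2, -4, 4; Σd² = 40
ρ = 1 − 6Σd² / [n(n²−1)] = 1 − 6×40 / (6×35) = 1 − 240/210 ≈ -0.143

-0.143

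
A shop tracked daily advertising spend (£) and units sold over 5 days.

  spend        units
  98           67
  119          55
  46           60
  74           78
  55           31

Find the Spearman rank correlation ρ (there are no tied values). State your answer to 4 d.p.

Rank spend: 4, 5, 1, 3, 2
Rank units: 4, 2, 3, 5, 1
d = rank(spend) − rank(units): 0, 3, -2, -2, 1; Σd² = 18
ρ = 1 − 6Σd² / [n(n²−1)] = 1 − 6×18 / (5×24) = 1 − 108/120 ≈ 0.1000

0.1000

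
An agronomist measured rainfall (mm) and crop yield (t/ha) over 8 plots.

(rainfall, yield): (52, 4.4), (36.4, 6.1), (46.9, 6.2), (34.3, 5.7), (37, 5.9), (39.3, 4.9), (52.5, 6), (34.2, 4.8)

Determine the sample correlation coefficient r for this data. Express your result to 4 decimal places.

n = 8, Σx = 332.6, Σy = 44, Σx² = 14244.44, Σy² = 245.36, Σxy = 1827.16
nΣxy − ΣxΣy = 14617.28 − 14634.4 = -17.12
nΣx² − (Σx)² = 113955.52 − 110622.76 = 3332.76; nΣy² − (Σy)² = 1962.88 − 1936 = 26.88
r = -17.12 / √(3332.76 × 26.88) = -17.12 / 299.3068 ≈ -0.0572

-0.0572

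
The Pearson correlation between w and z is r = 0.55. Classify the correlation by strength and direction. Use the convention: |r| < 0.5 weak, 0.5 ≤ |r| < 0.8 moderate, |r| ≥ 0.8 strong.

r = 0.55 > 0 so the relationship is positive.
|r| = 0.55, which falls in the moderate range.

moderate positive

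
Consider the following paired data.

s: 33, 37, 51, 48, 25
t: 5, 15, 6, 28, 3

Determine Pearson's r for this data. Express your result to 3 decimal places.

n = 5, Σs = 194, Σt = 57, Σs² = 7988, Σt² = 1079, Σst = 2445
nΣst − ΣsΣt = 12225 − 11058 = 1167
nΣs² − (Σs)² = 39940 − 37636 = 2304; nΣt² − (Σt)² = 5395 − 3249 = 2146
r = 1167 / √(2304 × 2146) = 1167 / 2223.5971 ≈ 0.525

0.525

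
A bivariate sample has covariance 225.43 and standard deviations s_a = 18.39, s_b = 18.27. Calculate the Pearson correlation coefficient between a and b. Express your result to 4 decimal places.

r = Cov(a,b) / (s_a · s_b) = 225.43 / (18.39 × 18.27)
  = 225.43 / 335.9853 ≈ 0.6710

0.6710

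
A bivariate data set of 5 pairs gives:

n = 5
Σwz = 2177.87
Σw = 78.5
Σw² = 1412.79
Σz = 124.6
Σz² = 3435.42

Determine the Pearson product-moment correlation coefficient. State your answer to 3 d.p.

r = (nΣwz − ΣwΣz) / √[(nΣw² − (Σw)²)(nΣz² − (Σz)²)]
Numerator: 5×2177.87 − 78.5×124.6 = 1108.25
Denominator: √[(7063.95 − 6162.25)(17177.1 − 15525.16)] = √[901.7 × 1651.94] = 1220.4730
r = 1108.25 / 1220.4730 ≈ 0.908

0.908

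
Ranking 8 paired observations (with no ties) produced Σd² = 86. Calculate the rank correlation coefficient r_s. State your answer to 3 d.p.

-0.024

ρ = 1 − 6Σd² / [n(n²−1)] = 1 − 6×86 / (8×63)
  = 1 − 516/504 = 1 − 1.0238 ≈ -0.024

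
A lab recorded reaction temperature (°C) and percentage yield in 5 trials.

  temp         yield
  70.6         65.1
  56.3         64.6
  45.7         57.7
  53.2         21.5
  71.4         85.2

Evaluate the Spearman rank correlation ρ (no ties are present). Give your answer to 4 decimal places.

0.9000

Rank temp: 4, 3, 1, 2, 5
Rank yield: 4, 3, 2, 1, 5
d = rank(temp) − rank(yield): 0, 0, -1, 1, 0; Σd² = 2
ρ = 1 − 6Σd² / [n(n²−1)] = 1 − 6×2 / (5×24) = 1 − 12/120 ≈ 0.9000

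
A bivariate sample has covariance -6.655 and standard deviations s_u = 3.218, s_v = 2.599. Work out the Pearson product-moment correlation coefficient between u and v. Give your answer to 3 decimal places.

-0.796

r = Cov(u,v) / (s_u · s_v) = -6.655 / (3.218 × 2.599)
  = -6.655 / 8.3636 ≈ -0.796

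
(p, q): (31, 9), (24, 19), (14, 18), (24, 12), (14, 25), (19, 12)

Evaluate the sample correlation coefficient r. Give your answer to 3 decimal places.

n = 6, Σp = 126, Σq = 95, Σp² = 2866, Σq² = 1679, Σpq = 1853
nΣpq − ΣpΣq = 11118 − 11970 = -852
nΣp² − (Σp)² = 17196 − 15876 = 1320; nΣq² − (Σq)² = 10074 − 9025 = 1049
r = -852 / √(1320 × 1049) = -852 / 1176.7243 ≈ -0.724

-0.724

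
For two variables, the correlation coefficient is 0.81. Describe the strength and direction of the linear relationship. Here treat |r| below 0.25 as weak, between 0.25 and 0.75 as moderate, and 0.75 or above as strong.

strong positive

r = 0.81 > 0 so the relationship is positive.
|r| = 0.81, which falls in the strong range.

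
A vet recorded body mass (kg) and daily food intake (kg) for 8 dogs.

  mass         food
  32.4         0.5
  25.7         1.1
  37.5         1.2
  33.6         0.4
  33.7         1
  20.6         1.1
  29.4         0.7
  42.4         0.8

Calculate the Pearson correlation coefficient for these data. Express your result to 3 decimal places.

-0.230

n = 8, Σx = 255.3, Σy = 6.8, Σx² = 8467.63, Σy² = 6.4, Σxy = 213.77
nΣxy − ΣxΣy = 1710.16 − 1736.04 = -25.88
nΣx² − (Σx)² = 67741.04 − 65178.09 = 2562.95; nΣy² − (Σy)² = 51.2 − 46.24 = 4.96
r = -25.88 / √(2562.95 × 4.96) = -25.88 / 112.7485 ≈ -0.230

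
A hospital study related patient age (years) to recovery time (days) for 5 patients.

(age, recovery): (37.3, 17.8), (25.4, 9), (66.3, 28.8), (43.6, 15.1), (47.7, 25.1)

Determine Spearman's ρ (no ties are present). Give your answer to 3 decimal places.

0.900

Rank age: 2, 1, 5, 3, 4
Rank recovery: 3, 1, 5, 2, 4
d = rank(age) − rank(recovery): -1, 0, 0, 1, 0; Σd² = 2
ρ = 1 − 6Σd² / [n(n²−1)] = 1 − 6×2 / (5×24) = 1 − 12/120 ≈ 0.900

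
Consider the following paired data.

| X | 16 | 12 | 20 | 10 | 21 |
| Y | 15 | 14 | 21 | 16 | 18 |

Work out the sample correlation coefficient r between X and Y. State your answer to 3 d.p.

n = 5, ΣX = 79, ΣY = 84, ΣX² = 1341, ΣY² = 1442, ΣXY = 1366
nΣXY − ΣXΣY = 6830 − 6636 = 194
nΣX² − (ΣX)² = 6705 − 6241 = 464; nΣY² − (ΣY)² = 7210 − 7056 = 154
r = 194 / √(464 × 154) = 194 / 267.3126 ≈ 0.726

0.726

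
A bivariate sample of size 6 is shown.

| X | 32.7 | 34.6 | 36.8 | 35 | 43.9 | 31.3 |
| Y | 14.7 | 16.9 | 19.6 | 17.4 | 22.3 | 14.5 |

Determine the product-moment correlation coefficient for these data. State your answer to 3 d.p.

0.965

n = 6, ΣX = 214.3, ΣY = 105.4, ΣX² = 7752.59, ΣY² = 1896.16, ΣXY = 3828.53
nΣXY − ΣXΣY = 22971.18 − 22587.22 = 383.96
nΣX² − (ΣX)² = 46515.54 − 45924.49 = 591.05; nΣY² − (ΣY)² = 11376.96 − 11109.16 = 267.8
r = 383.96 / √(591.05 × 267.8) = 383.96 / 397.8482 ≈ 0.965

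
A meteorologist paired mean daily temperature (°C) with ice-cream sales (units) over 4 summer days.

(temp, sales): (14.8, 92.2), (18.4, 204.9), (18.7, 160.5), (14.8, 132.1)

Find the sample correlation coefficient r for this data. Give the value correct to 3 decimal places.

0.835

n = 4, Σx = 66.7, Σy = 589.7, Σx² = 1126.33, Σy² = 93695.51, Σxy = 10091.15
nΣxy − ΣxΣy = 40364.6 − 39332.99 = 1031.61
nΣx² − (Σx)² = 4505.32 − 4448.89 = 56.43; nΣy² − (Σy)² = 374782.04 − 347746.09 = 27035.95
r = 1031.61 / √(56.43 × 27035.95) = 1031.61 / 1235.1675 ≈ 0.835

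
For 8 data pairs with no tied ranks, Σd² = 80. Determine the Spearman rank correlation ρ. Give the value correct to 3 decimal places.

ρ = 1 − 6Σd² / [n(n²−1)] = 1 − 6×80 / (8×63)
  = 1 − 480/504 = 1 − 0.9524 ≈ 0.048

0.048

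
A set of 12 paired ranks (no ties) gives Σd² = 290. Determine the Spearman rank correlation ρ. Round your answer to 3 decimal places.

-0.014

ρ = 1 − 6Σd² / [n(n²−1)] = 1 − 6×290 / (12×143)
  = 1 − 1740/1716 = 1 − 1.0140 ≈ -0.014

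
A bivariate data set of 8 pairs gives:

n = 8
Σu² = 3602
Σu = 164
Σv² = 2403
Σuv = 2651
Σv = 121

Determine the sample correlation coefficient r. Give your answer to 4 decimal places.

0.4598

r = (nΣuv − ΣuΣv) / √[(nΣu² − (Σu)²)(nΣv² − (Σv)²)]
Numerator: 8×2651 − 164×121 = 1364
Denominator: √[(28816 − 26896)(19224 − 14641)] = √[1920 × 4583] = 2966.3715
r = 1364 / 2966.3715 ≈ 0.4598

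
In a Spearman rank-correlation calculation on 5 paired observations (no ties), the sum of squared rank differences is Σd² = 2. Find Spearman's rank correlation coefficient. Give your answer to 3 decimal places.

0.900

ρ = 1 − 6Σd² / [n(n²−1)] = 1 − 6×2 / (5×24)
  = 1 − 12/120 = 1 − 0.1000 ≈ 0.900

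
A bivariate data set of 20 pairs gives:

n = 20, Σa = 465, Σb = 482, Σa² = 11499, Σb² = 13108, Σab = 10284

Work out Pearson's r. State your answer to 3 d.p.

-0.911

r = (nΣab − ΣaΣb) / √[(nΣa² − (Σa)²)(nΣb² − (Σb)²)]
Numerator: 20×10284 − 465×482 = -18450
Denominator: √[(229980 − 216225)(262160 − 232324)] = √[13755 × 29836] = 20258.1880
r = -18450 / 20258.1880 ≈ -0.911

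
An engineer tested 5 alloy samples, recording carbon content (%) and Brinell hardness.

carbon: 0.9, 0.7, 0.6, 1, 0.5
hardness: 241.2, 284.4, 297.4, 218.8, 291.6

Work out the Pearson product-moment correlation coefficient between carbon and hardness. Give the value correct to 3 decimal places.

n = 5, Σx = 3.7, Σy = 1333.4, Σx² = 2.91, Σy² = 360411.56, Σxy = 959.2
nΣxy − ΣxΣy = 4796 − 4933.58 = -137.58
nΣx² − (Σx)² = 14.55 − 13.69 = 0.86; nΣy² − (Σy)² = 1802057.8 − 1777955.56 = 24102.24
r = -137.58 / √(0.86 × 24102.24) = -137.58 / 143.9720 ≈ -0.956

-0.956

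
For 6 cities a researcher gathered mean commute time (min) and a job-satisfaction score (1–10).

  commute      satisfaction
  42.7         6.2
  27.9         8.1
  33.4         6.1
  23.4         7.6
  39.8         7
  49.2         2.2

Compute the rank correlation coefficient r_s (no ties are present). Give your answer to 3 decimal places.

-0.771

Rank commute: 5, 2, 3, 1, 4, 6
Rank satisfaction: 3, 6, 2, 5, 4, 1
d = rank(commute) − rank(satisfaction): 2, -4, 1, -4, 0, 5; Σd² = 62
ρ = 1 − 6Σd² / [n(n²−1)] = 1 − 6×62 / (6×35) = 1 − 372/210 ≈ -0.771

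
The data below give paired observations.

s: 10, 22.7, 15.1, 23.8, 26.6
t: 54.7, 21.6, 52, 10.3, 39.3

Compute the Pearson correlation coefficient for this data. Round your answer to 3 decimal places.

-0.720

n = 5, Σs = 98.2, Σt = 177.9, Σs² = 2117.3, Σt² = 7813.23, Σst = 3113.04
nΣst − ΣsΣt = 15565.2 − 17469.78 = -1904.58
nΣs² − (Σs)² = 10586.5 − 9643.24 = 943.26; nΣt² − (Σt)² = 39066.15 − 31648.41 = 7417.74
r = -1904.58 / √(943.26 × 7417.74) = -1904.58 / 2645.1574 ≈ -0.720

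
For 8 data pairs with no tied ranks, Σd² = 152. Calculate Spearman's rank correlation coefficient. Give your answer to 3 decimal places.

-0.810

ρ = 1 − 6Σd² / [n(n²−1)] = 1 − 6×152 / (8×63)
  = 1 − 912/504 = 1 − 1.8095 ≈ -0.810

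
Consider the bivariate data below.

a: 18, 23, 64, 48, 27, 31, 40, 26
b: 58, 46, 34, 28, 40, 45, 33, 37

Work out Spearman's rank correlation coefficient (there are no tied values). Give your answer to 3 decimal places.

-0.833

Rank a: 1, 2, 8, 7, 4, 5, 6, 3
Rank b: 8, 7, 3, 1, 5, 6, 2, 4
d = rank(a) − rank(b): -7, -5, 5, 6, -1, -1, 4, -1; Σd² = 154
ρ = 1 − 6Σd² / [n(n²−1)] = 1 − 6×154 / (8×63) = 1 − 924/504 ≈ -0.833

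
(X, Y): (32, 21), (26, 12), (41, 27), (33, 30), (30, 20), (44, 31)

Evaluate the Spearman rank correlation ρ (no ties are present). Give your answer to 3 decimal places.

0.943

Rank X: 3, 1, 5, 4, 2, 6
Rank Y: 3, 1, 4, 5, 2, 6
d = rank(X) − rank(Y): 0, 0, 1, -1, 0, 0; Σd² = 2
ρ = 1 − 6Σd² / [n(n²−1)] = 1 − 6×2 / (6×35) = 1 − 12/210 ≈ 0.943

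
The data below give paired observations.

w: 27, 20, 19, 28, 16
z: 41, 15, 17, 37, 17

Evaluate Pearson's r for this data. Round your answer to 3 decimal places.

n = 5, Σw = 110, Σz = 127, Σw² = 2530, Σz² = 3853, Σwz = 3038
nΣwz − ΣwΣz = 15190 − 13970 = 1220
nΣw² − (Σw)² = 12650 − 12100 = 550; nΣz² − (Σz)² = 19265 − 16129 = 3136
r = 1220 / √(550 × 3136) = 1220 / 1313.3164 ≈ 0.929

0.929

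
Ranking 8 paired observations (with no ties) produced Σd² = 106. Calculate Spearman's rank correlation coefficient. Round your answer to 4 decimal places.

-0.2619

ρ = 1 − 6Σd² / [n(n²−1)] = 1 − 6×106 / (8×63)
  = 1 − 636/504 = 1 − 1.26190 ≈ -0.2619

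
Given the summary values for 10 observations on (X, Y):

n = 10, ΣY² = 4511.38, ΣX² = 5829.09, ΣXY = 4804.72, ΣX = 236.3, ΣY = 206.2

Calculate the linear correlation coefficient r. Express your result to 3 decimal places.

-0.269

r = (nΣXY − ΣXΣY) / √[(nΣX² − (ΣX)²)(nΣY² − (ΣY)²)]
Numerator: 10×4804.72 − 236.3×206.2 = -677.86
Denominator: √[(58290.9 − 55837.69)(45113.8 − 42518.44)] = √[2453.21 × 2595.36] = 2523.2842
r = -677.86 / 2523.2842 ≈ -0.269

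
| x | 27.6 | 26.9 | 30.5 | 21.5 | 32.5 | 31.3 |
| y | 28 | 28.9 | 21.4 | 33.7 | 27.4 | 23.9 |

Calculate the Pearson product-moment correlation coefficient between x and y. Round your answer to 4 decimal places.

n = 6, Σx = 170.3, Σy = 163.3, Σx² = 4913.81, Σy² = 4534.83, Σxy = 4566.03
nΣxy − ΣxΣy = 27396.18 − 27809.99 = -413.81
nΣx² − (Σx)² = 29482.86 − 29002.09 = 480.77; nΣy² − (Σy)² = 27208.98 − 26666.89 = 542.09
r = -413.81 / √(480.77 × 542.09) = -413.81 / 510.5101 ≈ -0.8106

-0.8106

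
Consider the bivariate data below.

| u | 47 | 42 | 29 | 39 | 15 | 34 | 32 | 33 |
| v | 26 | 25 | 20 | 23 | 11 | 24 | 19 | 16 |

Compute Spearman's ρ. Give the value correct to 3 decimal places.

0.881

Rank u: 8, 7, 2, 6, 1, 5, 3, 4
Rank v: 8, 7, 4, 5, 1, 6, 3, 2
d = rank(u) − rank(v): 0, 0, -2, 1, 0, -1, 0, 2; Σd² = 10
ρ = 1 − 6Σd² / [n(n²−1)] = 1 − 6×10 / (8×63) = 1 − 60/504 ≈ 0.881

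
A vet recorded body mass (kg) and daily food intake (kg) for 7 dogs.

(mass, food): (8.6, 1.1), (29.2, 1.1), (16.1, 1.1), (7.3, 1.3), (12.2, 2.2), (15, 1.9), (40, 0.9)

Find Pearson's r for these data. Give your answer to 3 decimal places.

-0.459

n = 7, Σx = 128.4, Σy = 9.6, Σx² = 3212.94, Σy² = 14.58, Σxy = 160.12
nΣxy − ΣxΣy = 1120.84 − 1232.64 = -111.8
nΣx² − (Σx)² = 22490.58 − 16486.56 = 6004.02; nΣy² − (Σy)² = 102.06 − 92.16 = 9.9
r = -111.8 / √(6004.02 × 9.9) = -111.8 / 243.8028 ≈ -0.459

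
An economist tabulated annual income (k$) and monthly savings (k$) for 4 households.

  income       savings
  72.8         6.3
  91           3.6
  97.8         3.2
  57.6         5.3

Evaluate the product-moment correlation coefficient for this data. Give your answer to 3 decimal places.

-0.805

n = 4, Σx = 319.2, Σy = 18.4, Σx² = 26463.44, Σy² = 90.98, Σxy = 1404.48
nΣxy − ΣxΣy = 5617.92 − 5873.28 = -255.36
nΣx² − (Σx)² = 105853.76 − 101888.64 = 3965.12; nΣy² − (Σy)² = 363.92 − 338.56 = 25.36
r = -255.36 / √(3965.12 × 25.36) = -255.36 / 317.1048 ≈ -0.805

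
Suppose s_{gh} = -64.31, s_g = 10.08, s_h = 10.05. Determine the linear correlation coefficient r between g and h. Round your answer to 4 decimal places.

r = Cov(g,h) / (s_g · s_h) = -64.31 / (10.08 × 10.05)
  = -64.31 / 101.3040 ≈ -0.6348

-0.6348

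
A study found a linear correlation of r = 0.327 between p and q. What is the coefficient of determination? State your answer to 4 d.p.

r² = (0.327)² = 0.1069

0.1069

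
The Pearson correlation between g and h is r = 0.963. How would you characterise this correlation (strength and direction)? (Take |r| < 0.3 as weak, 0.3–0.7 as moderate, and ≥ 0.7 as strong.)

strong positive

r = 0.963 > 0 so the relationship is positive.
|r| = 0.963, which falls in the strong range.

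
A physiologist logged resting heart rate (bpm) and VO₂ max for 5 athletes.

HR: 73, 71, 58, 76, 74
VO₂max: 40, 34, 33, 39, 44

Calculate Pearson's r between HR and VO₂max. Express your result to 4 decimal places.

0.7092

n = 5, Σx = 352, Σy = 190, Σx² = 24986, Σy² = 7302, Σxy = 13468
nΣxy − ΣxΣy = 67340 − 66880 = 460
nΣx² − (Σx)² = 124930 − 123904 = 1026; nΣy² − (Σy)² = 36510 − 36100 = 410
r = 460 / √(1026 × 410) = 460 / 648.5831 ≈ 0.7092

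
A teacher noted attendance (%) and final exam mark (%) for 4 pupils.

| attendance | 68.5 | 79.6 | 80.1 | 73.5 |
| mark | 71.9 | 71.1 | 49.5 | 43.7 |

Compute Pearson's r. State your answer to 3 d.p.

-0.223

n = 4, Σx = 301.7, Σy = 236.2, Σx² = 22846.67, Σy² = 14584.76, Σxy = 17761.61
nΣxy − ΣxΣy = 71046.44 − 71261.54 = -215.1
nΣx² − (Σx)² = 91386.68 − 91022.89 = 363.79; nΣy² − (Σy)² = 58339.04 − 55790.44 = 2548.6
r = -215.1 / √(363.79 × 2548.6) = -215.1 / 962.8890 ≈ -0.223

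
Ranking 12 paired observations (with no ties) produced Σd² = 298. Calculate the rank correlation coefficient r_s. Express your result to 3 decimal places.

-0.042

ρ = 1 − 6Σd² / [n(n²−1)] = 1 − 6×298 / (12×143)
  = 1 − 1788/1716 = 1 − 1.0420 ≈ -0.042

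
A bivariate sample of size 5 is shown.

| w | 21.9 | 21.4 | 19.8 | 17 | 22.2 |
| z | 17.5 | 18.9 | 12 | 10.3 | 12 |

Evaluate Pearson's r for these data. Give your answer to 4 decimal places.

0.6220

n = 5, Σw = 102.3, Σz = 70.7, Σw² = 2111.45, Σz² = 1057.55, Σwz = 1466.81
nΣwz − ΣwΣz = 7334.05 − 7232.61 = 101.44
nΣw² − (Σw)² = 10557.25 − 10465.29 = 91.96; nΣz² − (Σz)² = 5287.75 − 4998.49 = 289.26
r = 101.44 / √(91.96 × 289.26) = 101.44 / 163.0961 ≈ 0.6220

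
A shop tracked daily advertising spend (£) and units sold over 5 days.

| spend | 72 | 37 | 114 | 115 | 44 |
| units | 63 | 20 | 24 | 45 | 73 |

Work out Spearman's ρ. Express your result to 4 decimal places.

Rank spend: 3, 1, 4, 5, 2
Rank units: 4, 1, 2, 3, 5
d = rank(spend) − rank(units): -1, 0, 2, 2, -3; Σd² = 18
ρ = 1 − 6Σd² / [n(n²−1)] = 1 − 6×18 / (5×24) = 1 − 108/120 ≈ 0.1000

0.1000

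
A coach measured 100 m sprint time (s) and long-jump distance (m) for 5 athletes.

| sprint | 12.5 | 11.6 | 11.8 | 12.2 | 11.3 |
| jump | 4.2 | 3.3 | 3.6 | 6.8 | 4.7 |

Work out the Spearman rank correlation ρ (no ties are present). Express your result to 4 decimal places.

0.2000

Rank sprint: 5, 2, 3, 4, 1
Rank jump: 3, 1, 2, 5, 4
d = rank(sprint) − rank(jump): 2, 1, 1, -1, -3; Σd² = 16
ρ = 1 − 6Σd² / [n(n²−1)] = 1 − 6×16 / (5×24) = 1 − 96/120 ≈ 0.2000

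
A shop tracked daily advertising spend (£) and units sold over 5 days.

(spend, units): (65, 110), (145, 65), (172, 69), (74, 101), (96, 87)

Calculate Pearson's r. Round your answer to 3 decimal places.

n = 5, Σx = 552, Σy = 432, Σx² = 69526, Σy² = 38856, Σxy = 44269
nΣxy − ΣxΣy = 221345 − 238464 = -17119
nΣx² − (Σx)² = 347630 − 304704 = 42926; nΣy² − (Σy)² = 194280 − 186624 = 7656
r = -17119 / √(42926 × 7656) = -17119 / 18128.4709 ≈ -0.944

-0.944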